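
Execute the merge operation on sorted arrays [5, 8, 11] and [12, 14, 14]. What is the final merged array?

Merging process:

Compare 5 vs 12: take 5 from left. Merged: [5]
Compare 8 vs 12: take 8 from left. Merged: [5, 8]
Compare 11 vs 12: take 11 from left. Merged: [5, 8, 11]
Append remaining from right: [12, 14, 14]. Merged: [5, 8, 11, 12, 14, 14]

Final merged array: [5, 8, 11, 12, 14, 14]
Total comparisons: 3

The merged array is [5, 8, 11, 12, 14, 14], requiring 3 comparisons. The merge step runs in O(n) time where n is the total number of elements.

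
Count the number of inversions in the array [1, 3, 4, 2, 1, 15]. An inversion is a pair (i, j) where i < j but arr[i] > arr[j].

Finding inversions in [1, 3, 4, 2, 1, 15]:

(1, 3): arr[1]=3 > arr[3]=2
(1, 4): arr[1]=3 > arr[4]=1
(2, 3): arr[2]=4 > arr[3]=2
(2, 4): arr[2]=4 > arr[4]=1
(3, 4): arr[3]=2 > arr[4]=1

Total inversions: 5

The array has 5 inversion(s): (1,3), (1,4), (2,3), (2,4), (3,4). Each pair (i,j) satisfies i < j and arr[i] > arr[j].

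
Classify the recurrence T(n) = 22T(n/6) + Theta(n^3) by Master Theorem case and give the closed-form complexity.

Master Theorem for T(n) = 22T(n/6) + O(n^3):

a = 22, b = 6, c = 3
log_b(a) = log_6(22) = 1.7251

Case 3: c = 3 > log_6(22) = 1.7251
T(n) = O(n^3) = O(n^3)

For T(n) = 22T(n/6) + O(n^3): log_6(22) = 1.7251. This is Case 3 of the Master Theorem (c > log_b(a), work dominated by root), giving O(n^3).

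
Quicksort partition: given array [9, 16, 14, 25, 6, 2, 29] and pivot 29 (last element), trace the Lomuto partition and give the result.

Lomuto partition with pivot = 29:

Initial array: [9, 16, 14, 25, 6, 2, 29]

arr[0]=9 <= 29: swap with position 0, array becomes [9, 16, 14, 25, 6, 2, 29]
arr[1]=16 <= 29: swap with position 1, array becomes [9, 16, 14, 25, 6, 2, 29]
arr[2]=14 <= 29: swap with position 2, array becomes [9, 16, 14, 25, 6, 2, 29]
arr[3]=25 <= 29: swap with position 3, array becomes [9, 16, 14, 25, 6, 2, 29]
arr[4]=6 <= 29: swap with position 4, array becomes [9, 16, 14, 25, 6, 2, 29]
arr[5]=2 <= 29: swap with position 5, array becomes [9, 16, 14, 25, 6, 2, 29]

Place pivot at position 6: [9, 16, 14, 25, 6, 2, 29]
Pivot position: 6

After partitioning with pivot 29, the array becomes [9, 16, 14, 25, 6, 2, 29]. The pivot is placed at index 6. All elements to the left of the pivot are <= 29, and all elements to the right are > 29.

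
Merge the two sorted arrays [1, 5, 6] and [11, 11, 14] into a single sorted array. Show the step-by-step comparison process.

Merging process:

Compare 1 vs 11: take 1 from left. Merged: [1]
Compare 5 vs 11: take 5 from left. Merged: [1, 5]
Compare 6 vs 11: take 6 from left. Merged: [1, 5, 6]
Append remaining from right: [11, 11, 14]. Merged: [1, 5, 6, 11, 11, 14]

Final merged array: [1, 5, 6, 11, 11, 14]
Total comparisons: 3

The merged array is [1, 5, 6, 11, 11, 14], requiring 3 comparisons. The merge step runs in O(n) time where n is the total number of elements.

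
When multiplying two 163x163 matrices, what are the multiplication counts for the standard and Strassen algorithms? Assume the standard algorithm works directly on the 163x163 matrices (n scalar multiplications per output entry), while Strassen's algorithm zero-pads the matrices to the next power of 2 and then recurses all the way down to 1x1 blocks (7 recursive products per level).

Matrix multiplication for 163x163 matrices:

Strassen's algorithm requires power-of-2 dimensions. Pad 163x163 to 256x256 (next power of 2).

Standard algorithm: 163^3 = 4330747 multiplications
Strassen's algorithm: 7^(log2(256)) = 7^8 = 5764801 multiplications
Difference: 4330747 - 5764801 = -1434054 (Strassen uses MORE here due to padding overhead — for small or just-over-power-of-2 n, padding can outweigh the per-level savings)

Standard: 4330747 multiplications (163^3). Strassen: 5764801 multiplications (7^8, after padding to 256x256). Strassen reduces 8 recursive multiplications to 7 at each level.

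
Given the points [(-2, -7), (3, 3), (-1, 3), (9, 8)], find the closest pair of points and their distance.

Computing all pairwise distances among 4 points:

d((-2, -7), (3, 3)) = 11.1803
d((-2, -7), (-1, 3)) = 10.0499
d((-2, -7), (9, 8)) = 18.6011
d((3, 3), (-1, 3)) = 4.0 <-- minimum
d((3, 3), (9, 8)) = 7.8102
d((-1, 3), (9, 8)) = 11.1803

Closest pair: (3, 3) and (-1, 3) with distance 4.0

The closest pair is (3, 3) and (-1, 3) with Euclidean distance 4.0. For 4 points, brute-force pairwise comparison is shown above. For large n, the divide-and-conquer algorithm (sort by x, recurse on halves, check the dividing strip) achieves O(n log n).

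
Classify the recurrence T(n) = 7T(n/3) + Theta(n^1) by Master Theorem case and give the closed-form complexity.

Master Theorem for T(n) = 7T(n/3) + O(n^1):

a = 7, b = 3, c = 1
log_b(a) = log_3(7) = 1.7712

Case 1: c = 1 < log_3(7) = 1.7712
T(n) = O(n^(log_3 7))

For T(n) = 7T(n/3) + O(n^1): log_3(7) = 1.7712. This is Case 1 of the Master Theorem (c < log_b(a), work dominated by leaves), giving O(n^(log_3 7)).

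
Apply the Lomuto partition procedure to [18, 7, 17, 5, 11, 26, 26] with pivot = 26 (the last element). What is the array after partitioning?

Lomuto partition with pivot = 26:

Initial array: [18, 7, 17, 5, 11, 26, 26]

arr[0]=18 <= 26: swap with position 0, array becomes [18, 7, 17, 5, 11, 26, 26]
arr[1]=7 <= 26: swap with position 1, array becomes [18, 7, 17, 5, 11, 26, 26]
arr[2]=17 <= 26: swap with position 2, array becomes [18, 7, 17, 5, 11, 26, 26]
arr[3]=5 <= 26: swap with position 3, array becomes [18, 7, 17, 5, 11, 26, 26]
arr[4]=11 <= 26: swap with position 4, array becomes [18, 7, 17, 5, 11, 26, 26]
arr[5]=26 <= 26: swap with position 5, array becomes [18, 7, 17, 5, 11, 26, 26]

Place pivot at position 6: [18, 7, 17, 5, 11, 26, 26]
Pivot position: 6

After partitioning with pivot 26, the array becomes [18, 7, 17, 5, 11, 26, 26]. The pivot is placed at index 6. All elements to the left of the pivot are <= 26, and all elements to the right are > 26.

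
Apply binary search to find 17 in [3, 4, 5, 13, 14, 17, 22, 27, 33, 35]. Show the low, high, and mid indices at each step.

Binary search for 17 in [3, 4, 5, 13, 14, 17, 22, 27, 33, 35]:

lo=0, hi=9, mid=4, arr[mid]=14 -> 14 < 17, search right half
lo=5, hi=9, mid=7, arr[mid]=27 -> 27 > 17, search left half
lo=5, hi=6, mid=5, arr[mid]=17 -> Found target at index 5!

Binary search finds 17 at index 5 after 3 comparisons. The search repeatedly halves the search space by comparing with the middle element.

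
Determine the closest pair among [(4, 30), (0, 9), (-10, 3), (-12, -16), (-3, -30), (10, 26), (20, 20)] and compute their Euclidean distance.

Computing all pairwise distances among 7 points:

d((4, 30), (0, 9)) = 21.3776
d((4, 30), (-10, 3)) = 30.4138
d((4, 30), (-12, -16)) = 48.7032
d((4, 30), (-3, -30)) = 60.407
d((4, 30), (10, 26)) = 7.2111 <-- minimum
d((4, 30), (20, 20)) = 18.868
d((0, 9), (-10, 3)) = 11.6619
d((0, 9), (-12, -16)) = 27.7308
d((0, 9), (-3, -30)) = 39.1152
d((0, 9), (10, 26)) = 19.7231
d((0, 9), (20, 20)) = 22.8254
d((-10, 3), (-12, -16)) = 19.105
d((-10, 3), (-3, -30)) = 33.7343
d((-10, 3), (10, 26)) = 30.4795
d((-10, 3), (20, 20)) = 34.4819
d((-12, -16), (-3, -30)) = 16.6433
d((-12, -16), (10, 26)) = 47.4131
d((-12, -16), (20, 20)) = 48.1664
d((-3, -30), (10, 26)) = 57.4891
d((-3, -30), (20, 20)) = 55.0364
d((10, 26), (20, 20)) = 11.6619

Closest pair: (4, 30) and (10, 26) with distance 7.2111

The closest pair is (4, 30) and (10, 26) with Euclidean distance 7.2111. For 7 points, brute-force pairwise comparison is shown above. For large n, the divide-and-conquer algorithm (sort by x, recurse on halves, check the dividing strip) achieves O(n log n).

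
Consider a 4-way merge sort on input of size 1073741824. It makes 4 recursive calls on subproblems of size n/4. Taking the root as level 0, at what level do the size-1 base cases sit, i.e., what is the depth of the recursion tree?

For divide and conquer with division factor 4:

Problem sizes at each level:
Level 0: 1073741824
Level 1: 268435456
Level 2: 67108864
Level 3: 16777216
Level 4: 4194304
Level 5: 1048576
Level 6: 262144
Level 7: 65536
Level 8: 16384
Level 9: 4096
Level 10: 1024
Level 11: 256
Level 12: 64
Level 13: 16
Level 14: 4
Level 15: 1

The root is level 0 and the size-1 base case is level 15 (the tree spans levels 0 through 15, i.e. 16 levels counting the root), so the depth is the number of divisions: log_4(1073741824) = 15

The recursion tree depth is log_4(1073741824) = 15. At each level, the problem size is divided by 4, so it takes 15 divisions to reduce to a base case of size 1. The algorithm makes 4 recursive calls at each level.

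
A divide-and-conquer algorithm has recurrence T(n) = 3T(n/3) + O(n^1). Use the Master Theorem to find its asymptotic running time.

Master Theorem for T(n) = 3T(n/3) + O(n^1):

a = 3, b = 3, c = 1
log_b(a) = log_3(3) = 1.0000

Case 2: c = 1 = log_3(3) = 1.0000
T(n) = O(n^1 log n) = O(n log n)

For T(n) = 3T(n/3) + O(n^1): log_3(3) = 1.0000. This is Case 2 of the Master Theorem (c = log_b(a), equal work at all levels), giving O(n log n).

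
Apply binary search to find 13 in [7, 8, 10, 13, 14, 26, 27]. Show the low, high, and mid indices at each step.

Binary search for 13 in [7, 8, 10, 13, 14, 26, 27]:

lo=0, hi=6, mid=3, arr[mid]=13 -> Found target at index 3!

Binary search finds 13 at index 3 after 1 comparisons. The search repeatedly halves the search space by comparing with the middle element.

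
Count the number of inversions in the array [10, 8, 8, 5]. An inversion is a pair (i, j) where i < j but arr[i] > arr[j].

Finding inversions in [10, 8, 8, 5]:

(0, 1): arr[0]=10 > arr[1]=8
(0, 2): arr[0]=10 > arr[2]=8
(0, 3): arr[0]=10 > arr[3]=5
(1, 3): arr[1]=8 > arr[3]=5
(2, 3): arr[2]=8 > arr[3]=5

Total inversions: 5

The array has 5 inversion(s): (0,1), (0,2), (0,3), (1,3), (2,3). Each pair (i,j) satisfies i < j and arr[i] > arr[j].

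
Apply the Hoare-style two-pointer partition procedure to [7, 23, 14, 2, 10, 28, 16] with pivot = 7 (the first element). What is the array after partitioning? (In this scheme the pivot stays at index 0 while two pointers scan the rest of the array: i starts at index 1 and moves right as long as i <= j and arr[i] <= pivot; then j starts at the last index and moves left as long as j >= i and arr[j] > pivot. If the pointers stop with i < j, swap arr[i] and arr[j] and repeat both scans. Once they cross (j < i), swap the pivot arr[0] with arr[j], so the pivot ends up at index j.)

Hoare-style two-pointer partition with pivot = 7:

Initial array: [7, 23, 14, 2, 10, 28, 16]

Pointers start at i = 1, j = 6.
i stops at index 1 (arr[1]=23 > 7), j stops at index 3 (arr[3]=2 <= 7): swap arr[1] and arr[3], array becomes [7, 2, 14, 23, 10, 28, 16]
i ends at 2, j ends at 1: the pointers have crossed (j < i), so scanning stops.

Swap pivot arr[0] with arr[1] to place pivot at position 1: [2, 7, 14, 23, 10, 28, 16]
Pivot position: 1

After partitioning with pivot 7, the array becomes [2, 7, 14, 23, 10, 28, 16]. The pivot is placed at index 1. All elements to the left of the pivot are <= 7, and all elements to the right are > 7.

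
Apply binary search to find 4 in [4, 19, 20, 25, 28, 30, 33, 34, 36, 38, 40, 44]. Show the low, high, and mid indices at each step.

Binary search for 4 in [4, 19, 20, 25, 28, 30, 33, 34, 36, 38, 40, 44]:

lo=0, hi=11, mid=5, arr[mid]=30 -> 30 > 4, search left half
lo=0, hi=4, mid=2, arr[mid]=20 -> 20 > 4, search left half
lo=0, hi=1, mid=0, arr[mid]=4 -> Found target at index 0!

Binary search finds 4 at index 0 after 3 comparisons. The search repeatedly halves the search space by comparing with the middle element.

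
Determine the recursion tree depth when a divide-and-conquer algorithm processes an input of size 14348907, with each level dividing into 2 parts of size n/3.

For divide and conquer with division factor 3:

Problem sizes at each level:
Level 0: 14348907
Level 1: 4782969
Level 2: 1594323
Level 3: 531441
Level 4: 177147
Level 5: 59049
Level 6: 19683
Level 7: 6561
Level 8: 2187
Level 9: 729
Level 10: 243
Level 11: 81
Level 12: 27
Level 13: 9
Level 14: 3
Level 15: 1

The root is level 0 and the size-1 base case is level 15 (the tree spans levels 0 through 15, i.e. 16 levels counting the root), so the depth is the number of divisions: log_3(14348907) = 15

The recursion tree depth is log_3(14348907) = 15. At each level, the problem size is divided by 3, so it takes 15 divisions to reduce to a base case of size 1. The algorithm makes 2 recursive calls at each level.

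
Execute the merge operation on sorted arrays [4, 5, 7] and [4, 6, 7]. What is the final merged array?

Merging process:

Compare 4 vs 4: take 4 from left. Merged: [4]
Compare 5 vs 4: take 4 from right. Merged: [4, 4]
Compare 5 vs 6: take 5 from left. Merged: [4, 4, 5]
Compare 7 vs 6: take 6 from right. Merged: [4, 4, 5, 6]
Compare 7 vs 7: take 7 from left. Merged: [4, 4, 5, 6, 7]
Append remaining from right: [7]. Merged: [4, 4, 5, 6, 7, 7]

Final merged array: [4, 4, 5, 6, 7, 7]
Total comparisons: 5

The merged array is [4, 4, 5, 6, 7, 7], requiring 5 comparisons. The merge step runs in O(n) time where n is the total number of elements.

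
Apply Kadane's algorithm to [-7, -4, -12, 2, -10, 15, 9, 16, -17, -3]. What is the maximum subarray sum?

Using Kadane's algorithm on [-7, -4, -12, 2, -10, 15, 9, 16, -17, -3]:

Scanning through the array:
Position 1 (value -4): max_ending_here = -4, max_so_far = -4
Position 2 (value -12): max_ending_here = -12, max_so_far = -4
Position 3 (value 2): max_ending_here = 2, max_so_far = 2
Position 4 (value -10): max_ending_here = -8, max_so_far = 2
Position 5 (value 15): max_ending_here = 15, max_so_far = 15
Position 6 (value 9): max_ending_here = 24, max_so_far = 24
Position 7 (value 16): max_ending_here = 40, max_so_far = 40
Position 8 (value -17): max_ending_here = 23, max_so_far = 40
Position 9 (value -3): max_ending_here = 20, max_so_far = 40

Maximum subarray: [15, 9, 16]
Maximum sum: 40

The maximum subarray is [15, 9, 16] with sum 40. This subarray runs from index 5 to index 7.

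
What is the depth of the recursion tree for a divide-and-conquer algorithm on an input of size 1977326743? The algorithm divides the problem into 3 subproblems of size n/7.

For divide and conquer with division factor 7:

Problem sizes at each level:
Level 0: 1977326743
Level 1: 282475249
Level 2: 40353607
Level 3: 5764801
Level 4: 823543
Level 5: 117649
Level 6: 16807
Level 7: 2401
Level 8: 343
Level 9: 49
Level 10: 7
Level 11: 1

The root is level 0 and the size-1 base case is level 11 (the tree spans levels 0 through 11, i.e. 12 levels counting the root), so the depth is the number of divisions: log_7(1977326743) = 11

The recursion tree depth is log_7(1977326743) = 11. At each level, the problem size is divided by 7, so it takes 11 divisions to reduce to a base case of size 1. The algorithm makes 3 recursive calls at each level.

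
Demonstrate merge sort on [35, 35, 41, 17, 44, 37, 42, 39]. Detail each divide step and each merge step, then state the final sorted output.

Merge sort trace:

Split: [35, 35, 41, 17, 44, 37, 42, 39] -> [35, 35, 41, 17] and [44, 37, 42, 39]
  Split: [35, 35, 41, 17] -> [35, 35] and [41, 17]
    Split: [35, 35] -> [35] and [35]
    Merge: [35] + [35] -> [35, 35]
    Split: [41, 17] -> [41] and [17]
    Merge: [41] + [17] -> [17, 41]
  Merge: [35, 35] + [17, 41] -> [17, 35, 35, 41]
  Split: [44, 37, 42, 39] -> [44, 37] and [42, 39]
    Split: [44, 37] -> [44] and [37]
    Merge: [44] + [37] -> [37, 44]
    Split: [42, 39] -> [42] and [39]
    Merge: [42] + [39] -> [39, 42]
  Merge: [37, 44] + [39, 42] -> [37, 39, 42, 44]
Merge: [17, 35, 35, 41] + [37, 39, 42, 44] -> [17, 35, 35, 37, 39, 41, 42, 44]

Final sorted array: [17, 35, 35, 37, 39, 41, 42, 44]

The merge sort proceeds by recursively splitting the array and merging sorted halves.
After all merges, the sorted array is [17, 35, 35, 37, 39, 41, 42, 44].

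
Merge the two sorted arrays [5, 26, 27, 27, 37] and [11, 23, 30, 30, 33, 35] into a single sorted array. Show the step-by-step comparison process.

Merging process:

Compare 5 vs 11: take 5 from left. Merged: [5]
Compare 26 vs 11: take 11 from right. Merged: [5, 11]
Compare 26 vs 23: take 23 from right. Merged: [5, 11, 23]
Compare 26 vs 30: take 26 from left. Merged: [5, 11, 23, 26]
Compare 27 vs 30: take 27 from left. Merged: [5, 11, 23, 26, 27]
Compare 27 vs 30: take 27 from left. Merged: [5, 11, 23, 26, 27, 27]
Compare 37 vs 30: take 30 from right. Merged: [5, 11, 23, 26, 27, 27, 30]
Compare 37 vs 30: take 30 from right. Merged: [5, 11, 23, 26, 27, 27, 30, 30]
Compare 37 vs 33: take 33 from right. Merged: [5, 11, 23, 26, 27, 27, 30, 30, 33]
Compare 37 vs 35: take 35 from right. Merged: [5, 11, 23, 26, 27, 27, 30, 30, 33, 35]
Append remaining from left: [37]. Merged: [5, 11, 23, 26, 27, 27, 30, 30, 33, 35, 37]

Final merged array: [5, 11, 23, 26, 27, 27, 30, 30, 33, 35, 37]
Total comparisons: 10

The merged array is [5, 11, 23, 26, 27, 27, 30, 30, 33, 35, 37], requiring 10 comparisons. The merge step runs in O(n) time where n is the total number of elements.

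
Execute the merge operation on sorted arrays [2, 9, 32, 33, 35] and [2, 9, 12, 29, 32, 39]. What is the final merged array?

Merging process:

Compare 2 vs 2: take 2 from left. Merged: [2]
Compare 9 vs 2: take 2 from right. Merged: [2, 2]
Compare 9 vs 9: take 9 from left. Merged: [2, 2, 9]
Compare 32 vs 9: take 9 from right. Merged: [2, 2, 9, 9]
Compare 32 vs 12: take 12 from right. Merged: [2, 2, 9, 9, 12]
Compare 32 vs 29: take 29 from right. Merged: [2, 2, 9, 9, 12, 29]
Compare 32 vs 32: take 32 from left. Merged: [2, 2, 9, 9, 12, 29, 32]
Compare 33 vs 32: take 32 from right. Merged: [2, 2, 9, 9, 12, 29, 32, 32]
Compare 33 vs 39: take 33 from left. Merged: [2, 2, 9, 9, 12, 29, 32, 32, 33]
Compare 35 vs 39: take 35 from left. Merged: [2, 2, 9, 9, 12, 29, 32, 32, 33, 35]
Append remaining from right: [39]. Merged: [2, 2, 9, 9, 12, 29, 32, 32, 33, 35, 39]

Final merged array: [2, 2, 9, 9, 12, 29, 32, 32, 33, 35, 39]
Total comparisons: 10

The merged array is [2, 2, 9, 9, 12, 29, 32, 32, 33, 35, 39], requiring 10 comparisons. The merge step runs in O(n) time where n is the total number of elements.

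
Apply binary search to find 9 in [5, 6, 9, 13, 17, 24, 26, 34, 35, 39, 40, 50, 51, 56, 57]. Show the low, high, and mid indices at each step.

Binary search for 9 in [5, 6, 9, 13, 17, 24, 26, 34, 35, 39, 40, 50, 51, 56, 57]:

lo=0, hi=14, mid=7, arr[mid]=34 -> 34 > 9, search left half
lo=0, hi=6, mid=3, arr[mid]=13 -> 13 > 9, search left half
lo=0, hi=2, mid=1, arr[mid]=6 -> 6 < 9, search right half
lo=2, hi=2, mid=2, arr[mid]=9 -> Found target at index 2!

Binary search finds 9 at index 2 after 4 comparisons. The search repeatedly halves the search space by comparing with the middle element.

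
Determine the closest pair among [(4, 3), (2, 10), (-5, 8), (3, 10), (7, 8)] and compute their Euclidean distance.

Computing all pairwise distances among 5 points:

d((4, 3), (2, 10)) = 7.2801
d((4, 3), (-5, 8)) = 10.2956
d((4, 3), (3, 10)) = 7.0711
d((4, 3), (7, 8)) = 5.831
d((2, 10), (-5, 8)) = 7.2801
d((2, 10), (3, 10)) = 1.0 <-- minimum
d((2, 10), (7, 8)) = 5.3852
d((-5, 8), (3, 10)) = 8.2462
d((-5, 8), (7, 8)) = 12.0
d((3, 10), (7, 8)) = 4.4721

Closest pair: (2, 10) and (3, 10) with distance 1.0

The closest pair is (2, 10) and (3, 10) with Euclidean distance 1.0. For 5 points, brute-force pairwise comparison is shown above. For large n, the divide-and-conquer algorithm (sort by x, recurse on halves, check the dividing strip) achieves O(n log n).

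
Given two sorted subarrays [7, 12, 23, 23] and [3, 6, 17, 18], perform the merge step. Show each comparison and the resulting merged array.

Merging process:

Compare 7 vs 3: take 3 from right. Merged: [3]
Compare 7 vs 6: take 6 from right. Merged: [3, 6]
Compare 7 vs 17: take 7 from left. Merged: [3, 6, 7]
Compare 12 vs 17: take 12 from left. Merged: [3, 6, 7, 12]
Compare 23 vs 17: take 17 from right. Merged: [3, 6, 7, 12, 17]
Compare 23 vs 18: take 18 from right. Merged: [3, 6, 7, 12, 17, 18]
Append remaining from left: [23, 23]. Merged: [3, 6, 7, 12, 17, 18, 23, 23]

Final merged array: [3, 6, 7, 12, 17, 18, 23, 23]
Total comparisons: 6

The merged array is [3, 6, 7, 12, 17, 18, 23, 23], requiring 6 comparisons. The merge step runs in O(n) time where n is the total number of elements.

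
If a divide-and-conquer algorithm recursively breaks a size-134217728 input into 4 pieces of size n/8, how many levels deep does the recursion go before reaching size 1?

For divide and conquer with division factor 8:

Problem sizes at each level:
Level 0: 134217728
Level 1: 16777216
Level 2: 2097152
Level 3: 262144
Level 4: 32768
Level 5: 4096
Level 6: 512
Level 7: 64
Level 8: 8
Level 9: 1

The root is level 0 and the size-1 base case is level 9 (the tree spans levels 0 through 9, i.e. 10 levels counting the root), so the depth is the number of divisions: log_8(134217728) = 9

The recursion tree depth is log_8(134217728) = 9. At each level, the problem size is divided by 8, so it takes 9 divisions to reduce to a base case of size 1. The algorithm makes 4 recursive calls at each level.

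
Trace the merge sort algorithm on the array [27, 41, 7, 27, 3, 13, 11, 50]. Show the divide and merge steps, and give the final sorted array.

Merge sort trace:

Split: [27, 41, 7, 27, 3, 13, 11, 50] -> [27, 41, 7, 27] and [3, 13, 11, 50]
  Split: [27, 41, 7, 27] -> [27, 41] and [7, 27]
    Split: [27, 41] -> [27] and [41]
    Merge: [27] + [41] -> [27, 41]
    Split: [7, 27] -> [7] and [27]
    Merge: [7] + [27] -> [7, 27]
  Merge: [27, 41] + [7, 27] -> [7, 27, 27, 41]
  Split: [3, 13, 11, 50] -> [3, 13] and [11, 50]
    Split: [3, 13] -> [3] and [13]
    Merge: [3] + [13] -> [3, 13]
    Split: [11, 50] -> [11] and [50]
    Merge: [11] + [50] -> [11, 50]
  Merge: [3, 13] + [11, 50] -> [3, 11, 13, 50]
Merge: [7, 27, 27, 41] + [3, 11, 13, 50] -> [3, 7, 11, 13, 27, 27, 41, 50]

Final sorted array: [3, 7, 11, 13, 27, 27, 41, 50]

The merge sort proceeds by recursively splitting the array and merging sorted halves.
After all merges, the sorted array is [3, 7, 11, 13, 27, 27, 41, 50].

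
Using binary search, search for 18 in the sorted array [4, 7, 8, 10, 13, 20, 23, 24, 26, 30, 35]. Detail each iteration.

Binary search for 18 in [4, 7, 8, 10, 13, 20, 23, 24, 26, 30, 35]:

lo=0, hi=10, mid=5, arr[mid]=20 -> 20 > 18, search left half
lo=0, hi=4, mid=2, arr[mid]=8 -> 8 < 18, search right half
lo=3, hi=4, mid=3, arr[mid]=10 -> 10 < 18, search right half
lo=4, hi=4, mid=4, arr[mid]=13 -> 13 < 18, search right half
lo=5 > hi=4, target 18 not found

Binary search determines that 18 is not in the array after 4 comparisons. The search space was exhausted without finding the target.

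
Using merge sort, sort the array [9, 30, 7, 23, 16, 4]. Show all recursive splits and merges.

Merge sort trace:

Split: [9, 30, 7, 23, 16, 4] -> [9, 30, 7] and [23, 16, 4]
  Split: [9, 30, 7] -> [9] and [30, 7]
    Split: [30, 7] -> [30] and [7]
    Merge: [30] + [7] -> [7, 30]
  Merge: [9] + [7, 30] -> [7, 9, 30]
  Split: [23, 16, 4] -> [23] and [16, 4]
    Split: [16, 4] -> [16] and [4]
    Merge: [16] + [4] -> [4, 16]
  Merge: [23] + [4, 16] -> [4, 16, 23]
Merge: [7, 9, 30] + [4, 16, 23] -> [4, 7, 9, 16, 23, 30]

Final sorted array: [4, 7, 9, 16, 23, 30]

The merge sort proceeds by recursively splitting the array and merging sorted halves.
After all merges, the sorted array is [4, 7, 9, 16, 23, 30].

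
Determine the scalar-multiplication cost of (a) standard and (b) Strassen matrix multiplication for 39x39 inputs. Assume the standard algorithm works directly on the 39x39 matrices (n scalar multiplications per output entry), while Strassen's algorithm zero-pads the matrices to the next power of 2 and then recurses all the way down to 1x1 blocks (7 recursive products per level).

Matrix multiplication for 39x39 matrices:

Strassen's algorithm requires power-of-2 dimensions. Pad 39x39 to 64x64 (next power of 2).

Standard algorithm: 39^3 = 59319 multiplications
Strassen's algorithm: 7^(log2(64)) = 7^6 = 117649 multiplications
Difference: 59319 - 117649 = -58330 (Strassen uses MORE here due to padding overhead — for small or just-over-power-of-2 n, padding can outweigh the per-level savings)

Standard: 59319 multiplications (39^3). Strassen: 117649 multiplications (7^6, after padding to 64x64). Strassen reduces 8 recursive multiplications to 7 at each level.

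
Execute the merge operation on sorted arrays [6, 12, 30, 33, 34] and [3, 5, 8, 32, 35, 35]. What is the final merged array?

Merging process:

Compare 6 vs 3: take 3 from right. Merged: [3]
Compare 6 vs 5: take 5 from right. Merged: [3, 5]
Compare 6 vs 8: take 6 from left. Merged: [3, 5, 6]
Compare 12 vs 8: take 8 from right. Merged: [3, 5, 6, 8]
Compare 12 vs 32: take 12 from left. Merged: [3, 5, 6, 8, 12]
Compare 30 vs 32: take 30 from left. Merged: [3, 5, 6, 8, 12, 30]
Compare 33 vs 32: take 32 from right. Merged: [3, 5, 6, 8, 12, 30, 32]
Compare 33 vs 35: take 33 from left. Merged: [3, 5, 6, 8, 12, 30, 32, 33]
Compare 34 vs 35: take 34 from left. Merged: [3, 5, 6, 8, 12, 30, 32, 33, 34]
Append remaining from right: [35, 35]. Merged: [3, 5, 6, 8, 12, 30, 32, 33, 34, 35, 35]

Final merged array: [3, 5, 6, 8, 12, 30, 32, 33, 34, 35, 35]
Total comparisons: 9

The merged array is [3, 5, 6, 8, 12, 30, 32, 33, 34, 35, 35], requiring 9 comparisons. The merge step runs in O(n) time where n is the total number of elements.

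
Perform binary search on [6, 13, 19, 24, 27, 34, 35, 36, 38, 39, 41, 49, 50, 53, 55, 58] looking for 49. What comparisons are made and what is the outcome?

Binary search for 49 in [6, 13, 19, 24, 27, 34, 35, 36, 38, 39, 41, 49, 50, 53, 55, 58]:

lo=0, hi=15, mid=7, arr[mid]=36 -> 36 < 49, search right half
lo=8, hi=15, mid=11, arr[mid]=49 -> Found target at index 11!

Binary search finds 49 at index 11 after 2 comparisons. The search repeatedly halves the search space by comparing with the middle element.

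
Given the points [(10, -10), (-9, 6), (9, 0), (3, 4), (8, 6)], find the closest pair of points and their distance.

Computing all pairwise distances among 5 points:

d((10, -10), (-9, 6)) = 24.8395
d((10, -10), (9, 0)) = 10.0499
d((10, -10), (3, 4)) = 15.6525
d((10, -10), (8, 6)) = 16.1245
d((-9, 6), (9, 0)) = 18.9737
d((-9, 6), (3, 4)) = 12.1655
d((-9, 6), (8, 6)) = 17.0
d((9, 0), (3, 4)) = 7.2111
d((9, 0), (8, 6)) = 6.0828
d((3, 4), (8, 6)) = 5.3852 <-- minimum

Closest pair: (3, 4) and (8, 6) with distance 5.3852

The closest pair is (3, 4) and (8, 6) with Euclidean distance 5.3852. For 5 points, brute-force pairwise comparison is shown above. For large n, the divide-and-conquer algorithm (sort by x, recurse on halves, check the dividing strip) achieves O(n log n).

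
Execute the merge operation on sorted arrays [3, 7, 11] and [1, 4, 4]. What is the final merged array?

Merging process:

Compare 3 vs 1: take 1 from right. Merged: [1]
Compare 3 vs 4: take 3 from left. Merged: [1, 3]
Compare 7 vs 4: take 4 from right. Merged: [1, 3, 4]
Compare 7 vs 4: take 4 from right. Merged: [1, 3, 4, 4]
Append remaining from left: [7, 11]. Merged: [1, 3, 4, 4, 7, 11]

Final merged array: [1, 3, 4, 4, 7, 11]
Total comparisons: 4

The merged array is [1, 3, 4, 4, 7, 11], requiring 4 comparisons. The merge step runs in O(n) time where n is the total number of elements.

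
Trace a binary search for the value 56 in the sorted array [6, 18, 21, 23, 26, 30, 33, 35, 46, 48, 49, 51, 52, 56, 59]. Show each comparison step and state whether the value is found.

Binary search for 56 in [6, 18, 21, 23, 26, 30, 33, 35, 46, 48, 49, 51, 52, 56, 59]:

lo=0, hi=14, mid=7, arr[mid]=35 -> 35 < 56, search right half
lo=8, hi=14, mid=11, arr[mid]=51 -> 51 < 56, search right half
lo=12, hi=14, mid=13, arr[mid]=56 -> Found target at index 13!

Binary search finds 56 at index 13 after 3 comparisons. The search repeatedly halves the search space by comparing with the middle element.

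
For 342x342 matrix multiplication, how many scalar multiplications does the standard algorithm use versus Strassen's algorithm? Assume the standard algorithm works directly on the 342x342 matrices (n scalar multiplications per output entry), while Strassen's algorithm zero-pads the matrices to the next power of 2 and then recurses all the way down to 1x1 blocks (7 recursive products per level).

Matrix multiplication for 342x342 matrices:

Strassen's algorithm requires power-of-2 dimensions. Pad 342x342 to 512x512 (next power of 2).

Standard algorithm: 342^3 = 40001688 multiplications
Strassen's algorithm: 7^(log2(512)) = 7^9 = 40353607 multiplications
Difference: 40001688 - 40353607 = -351919 (Strassen uses MORE here due to padding overhead — for small or just-over-power-of-2 n, padding can outweigh the per-level savings)

Standard: 40001688 multiplications (342^3). Strassen: 40353607 multiplications (7^9, after padding to 512x512). Strassen reduces 8 recursive multiplications to 7 at each level.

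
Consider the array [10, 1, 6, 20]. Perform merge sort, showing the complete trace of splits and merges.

Merge sort trace:

Split: [10, 1, 6, 20] -> [10, 1] and [6, 20]
  Split: [10, 1] -> [10] and [1]
  Merge: [10] + [1] -> [1, 10]
  Split: [6, 20] -> [6] and [20]
  Merge: [6] + [20] -> [6, 20]
Merge: [1, 10] + [6, 20] -> [1, 6, 10, 20]

Final sorted array: [1, 6, 10, 20]

The merge sort proceeds by recursively splitting the array and merging sorted halves.
After all merges, the sorted array is [1, 6, 10, 20].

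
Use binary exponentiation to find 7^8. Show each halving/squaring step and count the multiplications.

Computing 7^8 by squaring (build up from 7^1; each line after the first costs one multiplication):

7^1 = 7
7^2 = (7^1)^2 = 7^2 = 49
7^4 = (7^2)^2 = 49^2 = 2401
7^8 = (7^4)^2 = 2401^2 = 5764801

Result: 5764801
Multiplications needed: 3 (3 lines after 7^1)

7^8 = 5764801. Using exponentiation by squaring, this requires 3 multiplications. The key idea: if the exponent is even, square the half-power; if odd, multiply by the base once.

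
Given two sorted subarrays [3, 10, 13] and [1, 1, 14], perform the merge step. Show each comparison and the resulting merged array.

Merging process:

Compare 3 vs 1: take 1 from right. Merged: [1]
Compare 3 vs 1: take 1 from right. Merged: [1, 1]
Compare 3 vs 14: take 3 from left. Merged: [1, 1, 3]
Compare 10 vs 14: take 10 from left. Merged: [1, 1, 3, 10]
Compare 13 vs 14: take 13 from left. Merged: [1, 1, 3, 10, 13]
Append remaining from right: [14]. Merged: [1, 1, 3, 10, 13, 14]

Final merged array: [1, 1, 3, 10, 13, 14]
Total comparisons: 5

The merged array is [1, 1, 3, 10, 13, 14], requiring 5 comparisons. The merge step runs in O(n) time where n is the total number of elements.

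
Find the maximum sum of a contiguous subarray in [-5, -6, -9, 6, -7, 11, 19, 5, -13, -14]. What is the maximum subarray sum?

Using Kadane's algorithm on [-5, -6, -9, 6, -7, 11, 19, 5, -13, -14]:

Scanning through the array:
Position 1 (value -6): max_ending_here = -6, max_so_far = -5
Position 2 (value -9): max_ending_here = -9, max_so_far = -5
Position 3 (value 6): max_ending_here = 6, max_so_far = 6
Position 4 (value -7): max_ending_here = -1, max_so_far = 6
Position 5 (value 11): max_ending_here = 11, max_so_far = 11
Position 6 (value 19): max_ending_here = 30, max_so_far = 30
Position 7 (value 5): max_ending_here = 35, max_so_far = 35
Position 8 (value -13): max_ending_here = 22, max_so_far = 35
Position 9 (value -14): max_ending_here = 8, max_so_far = 35

Maximum subarray: [11, 19, 5]
Maximum sum: 35

The maximum subarray is [11, 19, 5] with sum 35. This subarray runs from index 5 to index 7.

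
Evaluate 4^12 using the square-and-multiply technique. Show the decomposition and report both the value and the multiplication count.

Computing 4^12 by squaring (build up from 4^1; each line after the first costs one multiplication):

4^1 = 4
4^2 = (4^1)^2 = 4^2 = 16
4^3 = 4 * 4^2 = 4 * 16 = 64
4^6 = (4^3)^2 = 64^2 = 4096
4^12 = (4^6)^2 = 4096^2 = 16777216

Result: 16777216
Multiplications needed: 4 (4 lines after 4^1)

4^12 = 16777216. Using exponentiation by squaring, this requires 4 multiplications. The key idea: if the exponent is even, square the half-power; if odd, multiply by the base once.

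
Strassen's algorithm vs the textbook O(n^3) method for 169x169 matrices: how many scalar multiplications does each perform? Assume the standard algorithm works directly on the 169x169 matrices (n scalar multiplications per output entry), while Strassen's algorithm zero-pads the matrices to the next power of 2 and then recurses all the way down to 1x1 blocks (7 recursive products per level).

Matrix multiplication for 169x169 matrices:

Strassen's algorithm requires power-of-2 dimensions. Pad 169x169 to 256x256 (next power of 2).

Standard algorithm: 169^3 = 4826809 multiplications
Strassen's algorithm: 7^(log2(256)) = 7^8 = 5764801 multiplications
Difference: 4826809 - 5764801 = -937992 (Strassen uses MORE here due to padding overhead — for small or just-over-power-of-2 n, padding can outweigh the per-level savings)

Standard: 4826809 multiplications (169^3). Strassen: 5764801 multiplications (7^8, after padding to 256x256). Strassen reduces 8 recursive multiplications to 7 at each level.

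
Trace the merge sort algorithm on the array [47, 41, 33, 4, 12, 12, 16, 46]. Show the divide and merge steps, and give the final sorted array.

Merge sort trace:

Split: [47, 41, 33, 4, 12, 12, 16, 46] -> [47, 41, 33, 4] and [12, 12, 16, 46]
  Split: [47, 41, 33, 4] -> [47, 41] and [33, 4]
    Split: [47, 41] -> [47] and [41]
    Merge: [47] + [41] -> [41, 47]
    Split: [33, 4] -> [33] and [4]
    Merge: [33] + [4] -> [4, 33]
  Merge: [41, 47] + [4, 33] -> [4, 33, 41, 47]
  Split: [12, 12, 16, 46] -> [12, 12] and [16, 46]
    Split: [12, 12] -> [12] and [12]
    Merge: [12] + [12] -> [12, 12]
    Split: [16, 46] -> [16] and [46]
    Merge: [16] + [46] -> [16, 46]
  Merge: [12, 12] + [16, 46] -> [12, 12, 16, 46]
Merge: [4, 33, 41, 47] + [12, 12, 16, 46] -> [4, 12, 12, 16, 33, 41, 46, 47]

Final sorted array: [4, 12, 12, 16, 33, 41, 46, 47]

The merge sort proceeds by recursively splitting the array and merging sorted halves.
After all merges, the sorted array is [4, 12, 12, 16, 33, 41, 46, 47].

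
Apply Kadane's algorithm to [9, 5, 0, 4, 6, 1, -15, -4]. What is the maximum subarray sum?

Using Kadane's algorithm on [9, 5, 0, 4, 6, 1, -15, -4]:

Scanning through the array:
Position 1 (value 5): max_ending_here = 14, max_so_far = 14
Position 2 (value 0): max_ending_here = 14, max_so_far = 14
Position 3 (value 4): max_ending_here = 18, max_so_far = 18
Position 4 (value 6): max_ending_here = 24, max_so_far = 24
Position 5 (value 1): max_ending_here = 25, max_so_far = 25
Position 6 (value -15): max_ending_here = 10, max_so_far = 25
Position 7 (value -4): max_ending_here = 6, max_so_far = 25

Maximum subarray: [9, 5, 0, 4, 6, 1]
Maximum sum: 25

The maximum subarray is [9, 5, 0, 4, 6, 1] with sum 25. This subarray runs from index 0 to index 5.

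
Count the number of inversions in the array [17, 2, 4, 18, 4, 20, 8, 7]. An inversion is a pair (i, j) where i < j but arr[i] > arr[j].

Finding inversions in [17, 2, 4, 18, 4, 20, 8, 7]:

(0, 1): arr[0]=17 > arr[1]=2
(0, 2): arr[0]=17 > arr[2]=4
(0, 4): arr[0]=17 > arr[4]=4
(0, 6): arr[0]=17 > arr[6]=8
(0, 7): arr[0]=17 > arr[7]=7
(3, 4): arr[3]=18 > arr[4]=4
(3, 6): arr[3]=18 > arr[6]=8
(3, 7): arr[3]=18 > arr[7]=7
(5, 6): arr[5]=20 > arr[6]=8
(5, 7): arr[5]=20 > arr[7]=7
(6, 7): arr[6]=8 > arr[7]=7

Total inversions: 11

The array has 11 inversion(s): (0,1), (0,2), (0,4), (0,6), (0,7), (3,4), (3,6), (3,7), (5,6), (5,7), (6,7). Each pair (i,j) satisfies i < j and arr[i] > arr[j].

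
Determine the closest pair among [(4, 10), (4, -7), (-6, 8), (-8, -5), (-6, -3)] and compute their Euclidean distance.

Computing all pairwise distances among 5 points:

d((4, 10), (4, -7)) = 17.0
d((4, 10), (-6, 8)) = 10.198
d((4, 10), (-8, -5)) = 19.2094
d((4, 10), (-6, -3)) = 16.4012
d((4, -7), (-6, 8)) = 18.0278
d((4, -7), (-8, -5)) = 12.1655
d((4, -7), (-6, -3)) = 10.7703
d((-6, 8), (-8, -5)) = 13.1529
d((-6, 8), (-6, -3)) = 11.0
d((-8, -5), (-6, -3)) = 2.8284 <-- minimum

Closest pair: (-8, -5) and (-6, -3) with distance 2.8284

The closest pair is (-8, -5) and (-6, -3) with Euclidean distance 2.8284. For 5 points, brute-force pairwise comparison is shown above. For large n, the divide-and-conquer algorithm (sort by x, recurse on halves, check the dividing strip) achieves O(n log n).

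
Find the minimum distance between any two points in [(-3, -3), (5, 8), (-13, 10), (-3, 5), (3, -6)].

Computing all pairwise distances among 5 points:

d((-3, -3), (5, 8)) = 13.6015
d((-3, -3), (-13, 10)) = 16.4012
d((-3, -3), (-3, 5)) = 8.0
d((-3, -3), (3, -6)) = 6.7082 <-- minimum
d((5, 8), (-13, 10)) = 18.1108
d((5, 8), (-3, 5)) = 8.544
d((5, 8), (3, -6)) = 14.1421
d((-13, 10), (-3, 5)) = 11.1803
d((-13, 10), (3, -6)) = 22.6274
d((-3, 5), (3, -6)) = 12.53

Closest pair: (-3, -3) and (3, -6) with distance 6.7082

The closest pair is (-3, -3) and (3, -6) with Euclidean distance 6.7082. For 5 points, brute-force pairwise comparison is shown above. For large n, the divide-and-conquer algorithm (sort by x, recurse on halves, check the dividing strip) achieves O(n log n).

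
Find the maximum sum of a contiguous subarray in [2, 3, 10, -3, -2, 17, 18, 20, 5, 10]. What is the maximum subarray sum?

Using Kadane's algorithm on [2, 3, 10, -3, -2, 17, 18, 20, 5, 10]:

Scanning through the array:
Position 1 (value 3): max_ending_here = 5, max_so_far = 5
Position 2 (value 10): max_ending_here = 15, max_so_far = 15
Position 3 (value -3): max_ending_here = 12, max_so_far = 15
Position 4 (value -2): max_ending_here = 10, max_so_far = 15
Position 5 (value 17): max_ending_here = 27, max_so_far = 27
Position 6 (value 18): max_ending_here = 45, max_so_far = 45
Position 7 (value 20): max_ending_here = 65, max_so_far = 65
Position 8 (value 5): max_ending_here = 70, max_so_far = 70
Position 9 (value 10): max_ending_here = 80, max_so_far = 80

Maximum subarray: [2, 3, 10, -3, -2, 17, 18, 20, 5, 10]
Maximum sum: 80

The maximum subarray is [2, 3, 10, -3, -2, 17, 18, 20, 5, 10] with sum 80. This subarray runs from index 0 to index 9.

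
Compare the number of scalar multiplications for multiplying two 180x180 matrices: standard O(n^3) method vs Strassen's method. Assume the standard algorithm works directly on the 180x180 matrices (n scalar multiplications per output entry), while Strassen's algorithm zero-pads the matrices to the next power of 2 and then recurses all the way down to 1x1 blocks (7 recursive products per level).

Matrix multiplication for 180x180 matrices:

Strassen's algorithm requires power-of-2 dimensions. Pad 180x180 to 256x256 (next power of 2).

Standard algorithm: 180^3 = 5832000 multiplications
Strassen's algorithm: 7^(log2(256)) = 7^8 = 5764801 multiplications
Savings: 5832000 - 5764801 = 67199 multiplications

Standard: 5832000 multiplications (180^3). Strassen: 5764801 multiplications (7^8, after padding to 256x256). Strassen reduces 8 recursive multiplications to 7 at each level.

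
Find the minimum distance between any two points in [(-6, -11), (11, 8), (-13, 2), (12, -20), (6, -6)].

Computing all pairwise distances among 5 points:

d((-6, -11), (11, 8)) = 25.4951
d((-6, -11), (-13, 2)) = 14.7648
d((-6, -11), (12, -20)) = 20.1246
d((-6, -11), (6, -6)) = 13.0 <-- minimum
d((11, 8), (-13, 2)) = 24.7386
d((11, 8), (12, -20)) = 28.0179
d((11, 8), (6, -6)) = 14.8661
d((-13, 2), (12, -20)) = 33.3017
d((-13, 2), (6, -6)) = 20.6155
d((12, -20), (6, -6)) = 15.2315

Closest pair: (-6, -11) and (6, -6) with distance 13.0

The closest pair is (-6, -11) and (6, -6) with Euclidean distance 13.0. For 5 points, brute-force pairwise comparison is shown above. For large n, the divide-and-conquer algorithm (sort by x, recurse on halves, check the dividing strip) achieves O(n log n).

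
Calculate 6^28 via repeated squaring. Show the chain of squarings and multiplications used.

Computing 6^28 by squaring (build up from 6^1; each line after the first costs one multiplication):

6^1 = 6
6^2 = (6^1)^2 = 6^2 = 36
6^3 = 6 * 6^2 = 6 * 36 = 216
6^6 = (6^3)^2 = 216^2 = 46656
6^7 = 6 * 6^6 = 6 * 46656 = 279936
6^14 = (6^7)^2 = 279936^2 = 78364164096
6^28 = (6^14)^2 = 78364164096^2 = 6140942214464815497216

Result: 6140942214464815497216
Multiplications needed: 6 (6 lines after 6^1)

6^28 = 6140942214464815497216. Using exponentiation by squaring, this requires 6 multiplications. The key idea: if the exponent is even, square the half-power; if odd, multiply by the base once.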